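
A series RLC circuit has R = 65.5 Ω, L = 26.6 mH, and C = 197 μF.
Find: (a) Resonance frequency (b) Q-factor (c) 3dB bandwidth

Step 1 — Resonance: ω₀ = 1/√(LC) = 1/√(0.0266·0.000197) = 436.8 rad/s.
Step 2 — f₀ = ω₀/(2π) = 69.53 Hz.
Step 3 — Series Q: Q = ω₀L/R = 436.8·0.0266/65.5 = 0.1774.
Step 4 — Bandwidth: Δω = ω₀/Q = 2462 rad/s; BW = Δω/(2π) = 391.9 Hz.

(a) f₀ = 69.53 Hz  (b) Q = 0.1774  (c) BW = 391.9 Hz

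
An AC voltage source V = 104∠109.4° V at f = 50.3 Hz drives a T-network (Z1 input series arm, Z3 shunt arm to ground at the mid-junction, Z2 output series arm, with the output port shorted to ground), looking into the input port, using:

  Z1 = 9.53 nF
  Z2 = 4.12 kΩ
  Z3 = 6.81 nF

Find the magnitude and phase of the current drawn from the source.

Step 1 — Angular frequency: ω = 2π·f = 2π·50.3 = 316 rad/s.
Step 2 — Component impedances:
  Z1: Z = 1/(jωC) = -j/(ω·C) = 0 - j3.32e+05 Ω
  Z2: Z = R = 4120 Ω
  Z3: Z = 1/(jωC) = -j/(ω·C) = 0 - j4.646e+05 Ω
Step 3 — With the output port shorted to ground, the output series arm Z2 runs from the junction to ground; the shunt arm Z3 also runs from the junction to ground. They appear in parallel: Z3 || Z2 = 4120 - j36.53 Ω.
Step 4 — Series with input arm Z1: Z_in = Z1 + (Z3 || Z2) = 4120 - j3.321e+05 Ω = 3.321e+05∠-89.3° Ω.
Step 5 — Source phasor: V = 104∠109.4° V = -34.54 + j98.1 V.
Step 6 — Ohm's law: I = V / Z_total = (-34.54 + j98.1) / (4120 - j3.321e+05) = -0.0002967 - j0.0001004 A.
Step 7 — Convert to polar: |I| = 0.0003132 A, ∠I = -161.3°.

I = 0.0003132∠-161.3° A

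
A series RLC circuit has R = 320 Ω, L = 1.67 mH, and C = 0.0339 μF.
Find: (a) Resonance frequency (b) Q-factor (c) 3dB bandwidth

Step 1 — Resonance: ω₀ = 1/√(LC) = 1/√(0.00167·3.39e-08) = 1.329e+05 rad/s.
Step 2 — f₀ = ω₀/(2π) = 2.115e+04 Hz.
Step 3 — Series Q: Q = ω₀L/R = 1.329e+05·0.00167/320 = 0.6936.
Step 4 — Bandwidth: Δω = ω₀/Q = 1.916e+05 rad/s; BW = Δω/(2π) = 3.05e+04 Hz.

(a) f₀ = 2.115e+04 Hz  (b) Q = 0.6936  (c) BW = 3.05e+04 Hz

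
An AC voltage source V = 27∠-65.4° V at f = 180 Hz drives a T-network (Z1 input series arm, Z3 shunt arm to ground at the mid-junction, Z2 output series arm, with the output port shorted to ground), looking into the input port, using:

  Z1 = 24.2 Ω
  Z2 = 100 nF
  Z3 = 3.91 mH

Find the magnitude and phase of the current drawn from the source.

Step 1 — Angular frequency: ω = 2π·f = 2π·180 = 1131 rad/s.
Step 2 — Component impedances:
  Z1: Z = R = 24.2 Ω
  Z2: Z = 1/(jωC) = -j/(ω·C) = 0 - j8842 Ω
  Z3: Z = jωL = j·1131·0.00391 = 0 + j4.422 Ω
Step 3 — With the output port shorted to ground, the output series arm Z2 runs from the junction to ground; the shunt arm Z3 also runs from the junction to ground. They appear in parallel: Z3 || Z2 = 0 + j4.424 Ω.
Step 4 — Series with input arm Z1: Z_in = Z1 + (Z3 || Z2) = 24.2 + j4.424 Ω = 24.6∠10.4° Ω.
Step 5 — Source phasor: V = 27∠-65.4° V = 11.24 - j24.55 V.
Step 6 — Ohm's law: I = V / Z_total = (11.24 - j24.55) / (24.2 + j4.424) = 0.27 - j1.064 A.
Step 7 — Convert to polar: |I| = 1.098 A, ∠I = -75.8°.

I = 1.098∠-75.8° A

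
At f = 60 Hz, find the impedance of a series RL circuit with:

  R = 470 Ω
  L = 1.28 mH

Step 1 — Angular frequency: ω = 2π·f = 2π·60 = 377 rad/s.
Step 2 — Component impedances:
  R: Z = R = 470 Ω
  L: Z = jωL = j·377·0.00128 = 0 + j0.4825 Ω
Step 3 — Series combination: Z_total = R + L = 470 + j0.4825 Ω = 470∠0.1° Ω.

Z = 470 + j0.4825 Ω = 470∠0.1° Ω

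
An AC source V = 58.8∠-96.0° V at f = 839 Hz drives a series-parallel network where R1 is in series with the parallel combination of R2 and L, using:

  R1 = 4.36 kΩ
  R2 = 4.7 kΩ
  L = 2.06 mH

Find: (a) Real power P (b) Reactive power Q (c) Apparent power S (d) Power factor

Step 1 — Angular frequency: ω = 2π·f = 2π·839 = 5272 rad/s.
Step 2 — Component impedances:
  R1: Z = R = 4360 Ω
  R2: Z = R = 4700 Ω
  L: Z = jωL = j·5272·0.00206 = 0 + j10.86 Ω
Step 3 — Parallel branch: R2 || L = 1/(1/R2 + 1/L) = 0.02509 + j10.86 Ω.
Step 4 — Series with R1: Z_total = R1 + (R2 || L) = 4360 + j10.86 Ω = 4360∠0.1° Ω.
Step 5 — Source phasor: V = 58.8∠-96.0° V = -6.146 - j58.48 V.
Step 6 — Current: I = V / Z = -0.001443 - j0.01341 A = 0.01349∠-96.1° A.
Step 7 — Complex power: S = V·I* = 0.793 + j0.001975 VA.
Step 8 — Real power: P = Re(S) = 0.793 W.
Step 9 — Reactive power: Q = Im(S) = 0.001975 VAR.
Step 10 — Apparent power: |S| = 0.793 VA.
Step 11 — Power factor: PF = P/|S| = 1 (lagging).

(a) P = 0.793 W  (b) Q = 0.001975 VAR  (c) S = 0.793 VA  (d) PF = 1 (lagging)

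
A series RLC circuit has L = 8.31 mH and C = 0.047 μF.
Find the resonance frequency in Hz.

Step 1 — Resonance condition Im(Z)=0 gives ω₀ = 1/√(LC).
Step 2 — ω₀ = 1/√(0.00831·4.7e-08) = 5.06e+04 rad/s.
Step 3 — f₀ = ω₀/(2π) = 8053 Hz.

f₀ = 8053 Hz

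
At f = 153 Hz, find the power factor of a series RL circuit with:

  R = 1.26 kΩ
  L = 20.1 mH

Step 1 — Angular frequency: ω = 2π·f = 2π·153 = 961.3 rad/s.
Step 2 — Component impedances:
  R: Z = R = 1260 Ω
  L: Z = jωL = j·961.3·0.0201 = 0 + j19.32 Ω
Step 3 — Series combination: Z_total = R + L = 1260 + j19.32 Ω = 1260∠0.9° Ω.
Step 4 — Power factor: PF = cos(φ) = Re(Z)/|Z| = 1260/1260.1 = 0.9999.
Step 5 — Type: Im(Z) = 19.32 ⇒ lagging (phase φ = 0.9°).

PF = 0.9999 (lagging, φ = 0.9°)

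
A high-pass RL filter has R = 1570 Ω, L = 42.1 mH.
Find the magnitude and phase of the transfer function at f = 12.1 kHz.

Step 1 — Angular frequency: ω = 2π·1.21e+04 = 7.603e+04 rad/s.
Step 2 — Transfer function: H(jω) = jωL/(R + jωL).
Step 3 — Numerator jωL = j·3201; denominator R + jωL = 1570 + j3201.
Step 4 — H = 0.8061 + j0.3954.
Step 5 — Magnitude: |H| = 0.8978 (-0.9 dB); phase: φ = 26.1°.

|H| = 0.8978 (-0.9 dB), φ = 26.1°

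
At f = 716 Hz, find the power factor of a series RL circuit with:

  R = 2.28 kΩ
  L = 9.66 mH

Step 1 — Angular frequency: ω = 2π·f = 2π·716 = 4499 rad/s.
Step 2 — Component impedances:
  R: Z = R = 2280 Ω
  L: Z = jωL = j·4499·0.00966 = 0 + j43.46 Ω
Step 3 — Series combination: Z_total = R + L = 2280 + j43.46 Ω = 2280∠1.1° Ω.
Step 4 — Power factor: PF = cos(φ) = Re(Z)/|Z| = 2280/2280.4 = 0.9998.
Step 5 — Type: Im(Z) = 43.46 ⇒ lagging (phase φ = 1.1°).

PF = 0.9998 (lagging, φ = 1.1°)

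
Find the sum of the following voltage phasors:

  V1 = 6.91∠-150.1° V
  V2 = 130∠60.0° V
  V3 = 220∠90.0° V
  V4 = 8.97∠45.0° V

Step 1 — Convert each phasor to rectangular form:
  V1 = 6.91·(cos(-150.1°) + j·sin(-150.1°)) = -5.99 - j3.445 V
  V2 = 130·(cos(60.0°) + j·sin(60.0°)) = 65 + j112.6 V
  V3 = 220·(cos(90.0°) + j·sin(90.0°)) = 0 + j220 V
  V4 = 8.97·(cos(45.0°) + j·sin(45.0°)) = 6.343 + j6.343 V
Step 2 — Sum components: V_total = 65.35 + j335.5 V.
Step 3 — Convert to polar: |V_total| = 341.8 V, ∠V_total = 79.0°.

V_total = 341.8∠79.0° V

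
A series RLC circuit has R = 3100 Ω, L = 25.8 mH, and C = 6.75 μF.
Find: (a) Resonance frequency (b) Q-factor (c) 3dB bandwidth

Step 1 — Resonance: ω₀ = 1/√(LC) = 1/√(0.0258·6.75e-06) = 2396 rad/s.
Step 2 — f₀ = ω₀/(2π) = 381.4 Hz.
Step 3 — Series Q: Q = ω₀L/R = 2396·0.0258/3100 = 0.01994.
Step 4 — Bandwidth: Δω = ω₀/Q = 1.202e+05 rad/s; BW = Δω/(2π) = 1.912e+04 Hz.

(a) f₀ = 381.4 Hz  (b) Q = 0.01994  (c) BW = 1.912e+04 Hz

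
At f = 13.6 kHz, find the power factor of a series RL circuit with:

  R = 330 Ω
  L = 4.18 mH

Step 1 — Angular frequency: ω = 2π·f = 2π·1.36e+04 = 8.545e+04 rad/s.
Step 2 — Component impedances:
  R: Z = R = 330 Ω
  L: Z = jωL = j·8.545e+04·0.00418 = 0 + j357.2 Ω
Step 3 — Series combination: Z_total = R + L = 330 + j357.2 Ω = 486.3∠47.3° Ω.
Step 4 — Power factor: PF = cos(φ) = Re(Z)/|Z| = 330/486.3 = 0.6786.
Step 5 — Type: Im(Z) = 357.2 ⇒ lagging (phase φ = 47.3°).

PF = 0.6786 (lagging, φ = 47.3°)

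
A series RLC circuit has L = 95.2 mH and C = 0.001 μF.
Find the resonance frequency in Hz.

Step 1 — Resonance condition Im(Z)=0 gives ω₀ = 1/√(LC).
Step 2 — ω₀ = 1/√(0.0952·1e-09) = 1.025e+05 rad/s.
Step 3 — f₀ = ω₀/(2π) = 1.631e+04 Hz.

f₀ = 1.631e+04 Hz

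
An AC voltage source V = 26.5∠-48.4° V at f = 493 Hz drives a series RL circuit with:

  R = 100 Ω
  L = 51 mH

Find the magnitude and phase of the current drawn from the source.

Step 1 — Angular frequency: ω = 2π·f = 2π·493 = 3098 rad/s.
Step 2 — Component impedances:
  R: Z = R = 100 Ω
  L: Z = jωL = j·3098·0.051 = 0 + j158 Ω
Step 3 — Series combination: Z_total = R + L = 100 + j158 Ω = 187∠57.7° Ω.
Step 4 — Source phasor: V = 26.5∠-48.4° V = 17.59 - j19.82 V.
Step 5 — Ohm's law: I = V / Z_total = (17.59 - j19.82) / (100 + j158) = -0.03923 - j0.1362 A.
Step 6 — Convert to polar: |I| = 0.1417 A, ∠I = -106.1°.

I = 0.1417∠-106.1° A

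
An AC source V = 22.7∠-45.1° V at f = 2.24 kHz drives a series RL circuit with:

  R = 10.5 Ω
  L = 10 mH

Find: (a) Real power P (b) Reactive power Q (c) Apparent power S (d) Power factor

Step 1 — Angular frequency: ω = 2π·f = 2π·2240 = 1.407e+04 rad/s.
Step 2 — Component impedances:
  R: Z = R = 10.5 Ω
  L: Z = jωL = j·1.407e+04·0.01 = 0 + j140.7 Ω
Step 3 — Series combination: Z_total = R + L = 10.5 + j140.7 Ω = 141.1∠85.7° Ω.
Step 4 — Source phasor: V = 22.7∠-45.1° V = 16.02 - j16.08 V.
Step 5 — Current: I = V / Z = -0.1052 - j0.1217 A = 0.1608∠-130.8° A.
Step 6 — Complex power: S = V·I* = 0.2716 + j3.641 VA.
Step 7 — Real power: P = Re(S) = 0.2716 W.
Step 8 — Reactive power: Q = Im(S) = 3.641 VAR.
Step 9 — Apparent power: |S| = 3.651 VA.
Step 10 — Power factor: PF = P/|S| = 0.0744 (lagging).

(a) P = 0.2716 W  (b) Q = 3.641 VAR  (c) S = 3.651 VA  (d) PF = 0.0744 (lagging)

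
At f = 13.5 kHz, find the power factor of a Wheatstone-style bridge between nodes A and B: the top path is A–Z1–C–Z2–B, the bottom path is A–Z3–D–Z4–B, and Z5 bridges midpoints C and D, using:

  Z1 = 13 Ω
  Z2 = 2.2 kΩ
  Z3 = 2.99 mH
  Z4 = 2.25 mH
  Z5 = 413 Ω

Step 1 — Angular frequency: ω = 2π·f = 2π·1.35e+04 = 8.482e+04 rad/s.
Step 2 — Component impedances:
  Z1: Z = R = 13 Ω
  Z2: Z = R = 2200 Ω
  Z3: Z = jωL = j·8.482e+04·0.00299 = 0 + j253.6 Ω
  Z4: Z = jωL = j·8.482e+04·0.00225 = 0 + j190.9 Ω
  Z5: Z = R = 413 Ω
Step 3 — Bridge requires nodal analysis (the Z5 bridge couples midpoints C and D, so the two paths cannot be reduced to a simple series/parallel combination). Setting node B to ground and injecting 1 A at node A, the 3-node admittance system at A, C, D solves to V_A = Z_AB = 159.6 + j335.8 Ω = 371.7∠64.6° Ω.
Step 4 — Power factor: PF = cos(φ) = Re(Z)/|Z| = 159.58/371.75 = 0.4293.
Step 5 — Type: Im(Z) = 335.8 ⇒ lagging (phase φ = 64.6°).

PF = 0.4293 (lagging, φ = 64.6°)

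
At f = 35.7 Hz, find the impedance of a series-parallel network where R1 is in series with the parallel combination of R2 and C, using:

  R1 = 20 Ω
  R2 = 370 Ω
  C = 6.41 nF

Step 1 — Angular frequency: ω = 2π·f = 2π·35.7 = 224.3 rad/s.
Step 2 — Component impedances:
  R1: Z = R = 20 Ω
  R2: Z = R = 370 Ω
  C: Z = 1/(jωC) = -j/(ω·C) = 0 - j6.955e+05 Ω
Step 3 — Parallel branch: R2 || C = 1/(1/R2 + 1/C) = 370 - j0.1968 Ω.
Step 4 — Series with R1: Z_total = R1 + (R2 || C) = 390 - j0.1968 Ω = 390∠-0.0° Ω.

Z = 390 - j0.1968 Ω = 390∠-0.0° Ω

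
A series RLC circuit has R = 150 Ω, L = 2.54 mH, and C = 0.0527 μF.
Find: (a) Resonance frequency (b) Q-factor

Step 1 — Resonance condition Im(Z)=0 gives ω₀ = 1/√(LC).
Step 2 — ω₀ = 1/√(0.00254·5.27e-08) = 8.643e+04 rad/s.
Step 3 — f₀ = ω₀/(2π) = 1.376e+04 Hz.
Step 4 — Series Q: Q = ω₀L/R = 8.643e+04·0.00254/150 = 1.464.

(a) f₀ = 1.376e+04 Hz  (b) Q = 1.464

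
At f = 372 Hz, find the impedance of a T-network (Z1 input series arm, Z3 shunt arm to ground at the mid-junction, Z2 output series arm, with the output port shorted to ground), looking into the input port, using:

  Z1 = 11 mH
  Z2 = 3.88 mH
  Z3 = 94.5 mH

Step 1 — Angular frequency: ω = 2π·f = 2π·372 = 2337 rad/s.
Step 2 — Component impedances:
  Z1: Z = jωL = j·2337·0.011 = 0 + j25.71 Ω
  Z2: Z = jωL = j·2337·0.00388 = 0 + j9.069 Ω
  Z3: Z = jωL = j·2337·0.0945 = 0 + j220.9 Ω
Step 3 — With the output port shorted to ground, the output series arm Z2 runs from the junction to ground; the shunt arm Z3 also runs from the junction to ground. They appear in parallel: Z3 || Z2 = 0 + j8.711 Ω.
Step 4 — Series with input arm Z1: Z_in = Z1 + (Z3 || Z2) = 0 + j34.42 Ω = 34.42∠90.0° Ω.

Z = 0 + j34.42 Ω = 34.42∠90.0° Ω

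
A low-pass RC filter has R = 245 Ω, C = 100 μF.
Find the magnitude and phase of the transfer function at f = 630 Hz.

Step 1 — Angular frequency: ω = 2π·630 = 3958 rad/s.
Step 2 — Transfer function: H(jω) = 1/(1 + jωRC).
Step 3 — Denominator: 1 + jωRC = 1 + j·3958·245·0.0001 = 1 + j96.98.
Step 4 — H = 0.0001063 - j0.01031.
Step 5 — Magnitude: |H| = 0.01031 (-39.7 dB); phase: φ = -89.4°.

|H| = 0.01031 (-39.7 dB), φ = -89.4°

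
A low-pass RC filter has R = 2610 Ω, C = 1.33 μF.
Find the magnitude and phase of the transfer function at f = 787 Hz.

Step 1 — Angular frequency: ω = 2π·787 = 4945 rad/s.
Step 2 — Transfer function: H(jω) = 1/(1 + jωRC).
Step 3 — Denominator: 1 + jωRC = 1 + j·4945·2610·1.33e-06 = 1 + j17.17.
Step 4 — H = 0.003382 - j0.05806.
Step 5 — Magnitude: |H| = 0.05816 (-24.7 dB); phase: φ = -86.7°.

|H| = 0.05816 (-24.7 dB), φ = -86.7°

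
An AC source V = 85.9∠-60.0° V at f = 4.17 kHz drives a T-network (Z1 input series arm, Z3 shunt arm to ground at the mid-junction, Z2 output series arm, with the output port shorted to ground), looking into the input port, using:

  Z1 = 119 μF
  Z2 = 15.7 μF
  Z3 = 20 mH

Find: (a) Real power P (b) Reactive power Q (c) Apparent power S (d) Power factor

Step 1 — Angular frequency: ω = 2π·f = 2π·4170 = 2.62e+04 rad/s.
Step 2 — Component impedances:
  Z1: Z = 1/(jωC) = -j/(ω·C) = 0 - j0.3207 Ω
  Z2: Z = 1/(jωC) = -j/(ω·C) = 0 - j2.431 Ω
  Z3: Z = jωL = j·2.62e+04·0.02 = 0 + j524 Ω
Step 3 — With the output port shorted to ground, the output series arm Z2 runs from the junction to ground; the shunt arm Z3 also runs from the junction to ground. They appear in parallel: Z3 || Z2 = 0 - j2.442 Ω.
Step 4 — Series with input arm Z1: Z_in = Z1 + (Z3 || Z2) = 0 - j2.763 Ω = 2.763∠-90.0° Ω.
Step 5 — Source phasor: V = 85.9∠-60.0° V = 42.95 - j74.39 V.
Step 6 — Current: I = V / Z = 26.92 + j15.54 A = 31.09∠30.0° A.
Step 7 — Complex power: S = V·I* = 0 - j2671 VA.
Step 8 — Real power: P = Re(S) = 0 W.
Step 9 — Reactive power: Q = Im(S) = -2671 VAR.
Step 10 — Apparent power: |S| = 2671 VA.
Step 11 — Power factor: PF = P/|S| = 0 (leading).

(a) P = 0 W  (b) Q = -2671 VAR  (c) S = 2671 VA  (d) PF = 0 (leading)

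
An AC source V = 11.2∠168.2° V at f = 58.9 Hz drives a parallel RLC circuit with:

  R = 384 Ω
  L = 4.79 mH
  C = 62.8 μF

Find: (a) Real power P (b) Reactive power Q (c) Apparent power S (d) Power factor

Step 1 — Angular frequency: ω = 2π·f = 2π·58.9 = 370.1 rad/s.
Step 2 — Component impedances:
  R: Z = R = 384 Ω
  L: Z = jωL = j·370.1·0.00479 = 0 + j1.773 Ω
  C: Z = 1/(jωC) = -j/(ω·C) = 0 - j43.03 Ω
Step 3 — Parallel combination: 1/Z_total = 1/R + 1/L + 1/C; Z_total = 0.008901 + j1.849 Ω = 1.849∠89.7° Ω.
Step 4 — Source phasor: V = 11.2∠168.2° V = -10.96 + j2.29 V.
Step 5 — Current: I = V / Z = 1.21 + j5.936 A = 6.058∠78.5° A.
Step 6 — Complex power: S = V·I* = 0.3267 + j67.85 VA.
Step 7 — Real power: P = Re(S) = 0.3267 W.
Step 8 — Reactive power: Q = Im(S) = 67.85 VAR.
Step 9 — Apparent power: |S| = 67.85 VA.
Step 10 — Power factor: PF = P/|S| = 0.004815 (lagging).

(a) P = 0.3267 W  (b) Q = 67.85 VAR  (c) S = 67.85 VA  (d) PF = 0.004815 (lagging)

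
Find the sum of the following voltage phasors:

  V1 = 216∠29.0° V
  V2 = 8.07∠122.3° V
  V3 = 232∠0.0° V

Step 1 — Convert each phasor to rectangular form:
  V1 = 216·(cos(29.0°) + j·sin(29.0°)) = 188.9 + j104.7 V
  V2 = 8.07·(cos(122.3°) + j·sin(122.3°)) = -4.312 + j6.821 V
  V3 = 232·(cos(0.0°) + j·sin(0.0°)) = 232 V
Step 2 — Sum components: V_total = 416.6 + j111.5 V.
Step 3 — Convert to polar: |V_total| = 431.3 V, ∠V_total = 15.0°.

V_total = 431.3∠15.0° V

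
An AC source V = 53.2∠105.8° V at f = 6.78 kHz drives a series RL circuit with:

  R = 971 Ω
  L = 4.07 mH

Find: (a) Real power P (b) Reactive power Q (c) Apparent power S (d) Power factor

Step 1 — Angular frequency: ω = 2π·f = 2π·6780 = 4.26e+04 rad/s.
Step 2 — Component impedances:
  R: Z = R = 971 Ω
  L: Z = jωL = j·4.26e+04·0.00407 = 0 + j173.4 Ω
Step 3 — Series combination: Z_total = R + L = 971 + j173.4 Ω = 986.4∠10.1° Ω.
Step 4 — Source phasor: V = 53.2∠105.8° V = -14.49 + j51.19 V.
Step 5 — Current: I = V / Z = -0.005334 + j0.05367 A = 0.05394∠95.7° A.
Step 6 — Complex power: S = V·I* = 2.825 + j0.5044 VA.
Step 7 — Real power: P = Re(S) = 2.825 W.
Step 8 — Reactive power: Q = Im(S) = 0.5044 VAR.
Step 9 — Apparent power: |S| = 2.869 VA.
Step 10 — Power factor: PF = P/|S| = 0.9844 (lagging).

(a) P = 2.825 W  (b) Q = 0.5044 VAR  (c) S = 2.869 VA  (d) PF = 0.9844 (lagging)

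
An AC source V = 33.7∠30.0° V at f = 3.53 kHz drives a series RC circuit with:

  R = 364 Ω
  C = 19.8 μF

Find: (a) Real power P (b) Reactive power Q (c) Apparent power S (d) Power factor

Step 1 — Angular frequency: ω = 2π·f = 2π·3530 = 2.218e+04 rad/s.
Step 2 — Component impedances:
  R: Z = R = 364 Ω
  C: Z = 1/(jωC) = -j/(ω·C) = 0 - j2.277 Ω
Step 3 — Series combination: Z_total = R + C = 364 - j2.277 Ω = 364∠-0.4° Ω.
Step 4 — Source phasor: V = 33.7∠30.0° V = 29.19 + j16.85 V.
Step 5 — Current: I = V / Z = 0.07989 + j0.04679 A = 0.09258∠30.4° A.
Step 6 — Complex power: S = V·I* = 3.12 - j0.01952 VA.
Step 7 — Real power: P = Re(S) = 3.12 W.
Step 8 — Reactive power: Q = Im(S) = -0.01952 VAR.
Step 9 — Apparent power: |S| = 3.12 VA.
Step 10 — Power factor: PF = P/|S| = 1 (leading).

(a) P = 3.12 W  (b) Q = -0.01952 VAR  (c) S = 3.12 VA  (d) PF = 1 (leading)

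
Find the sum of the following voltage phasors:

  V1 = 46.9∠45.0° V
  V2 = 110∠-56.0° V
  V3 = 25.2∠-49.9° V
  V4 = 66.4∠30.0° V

Step 1 — Convert each phasor to rectangular form:
  V1 = 46.9·(cos(45.0°) + j·sin(45.0°)) = 33.16 + j33.16 V
  V2 = 110·(cos(-56.0°) + j·sin(-56.0°)) = 61.51 - j91.19 V
  V3 = 25.2·(cos(-49.9°) + j·sin(-49.9°)) = 16.23 - j19.28 V
  V4 = 66.4·(cos(30.0°) + j·sin(30.0°)) = 57.5 + j33.2 V
Step 2 — Sum components: V_total = 168.4 - j44.11 V.
Step 3 — Convert to polar: |V_total| = 174.1 V, ∠V_total = -14.7°.

V_total = 174.1∠-14.7° V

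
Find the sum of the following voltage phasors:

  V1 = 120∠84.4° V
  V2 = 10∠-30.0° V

Step 1 — Convert each phasor to rectangular form:
  V1 = 120·(cos(84.4°) + j·sin(84.4°)) = 11.71 + j119.4 V
  V2 = 10·(cos(-30.0°) + j·sin(-30.0°)) = 8.66 - j5 V
Step 2 — Sum components: V_total = 20.37 + j114.4 V.
Step 3 — Convert to polar: |V_total| = 116.2 V, ∠V_total = 79.9°.

V_total = 116.2∠79.9° V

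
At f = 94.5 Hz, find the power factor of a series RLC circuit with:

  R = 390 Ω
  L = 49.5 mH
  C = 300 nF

Step 1 — Angular frequency: ω = 2π·f = 2π·94.5 = 593.8 rad/s.
Step 2 — Component impedances:
  R: Z = R = 390 Ω
  L: Z = jωL = j·593.8·0.0495 = 0 + j29.39 Ω
  C: Z = 1/(jωC) = -j/(ω·C) = 0 - j5614 Ω
Step 3 — Series combination: Z_total = R + L + C = 390 - j5585 Ω = 5598∠-86.0° Ω.
Step 4 — Power factor: PF = cos(φ) = Re(Z)/|Z| = 390/5598 = 0.06967.
Step 5 — Type: Im(Z) = -5585 ⇒ leading (phase φ = -86.0°).

PF = 0.06967 (leading, φ = -86.0°)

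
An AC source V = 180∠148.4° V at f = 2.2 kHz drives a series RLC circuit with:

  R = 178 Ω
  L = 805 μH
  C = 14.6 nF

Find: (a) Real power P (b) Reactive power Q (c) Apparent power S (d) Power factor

Step 1 — Angular frequency: ω = 2π·f = 2π·2200 = 1.382e+04 rad/s.
Step 2 — Component impedances:
  R: Z = R = 178 Ω
  L: Z = jωL = j·1.382e+04·0.000805 = 0 + j11.13 Ω
  C: Z = 1/(jωC) = -j/(ω·C) = 0 - j4955 Ω
Step 3 — Series combination: Z_total = R + L + C = 178 - j4944 Ω = 4947∠-87.9° Ω.
Step 4 — Source phasor: V = 180∠148.4° V = -153.3 + j94.32 V.
Step 5 — Current: I = V / Z = -0.02017 - j0.03028 A = 0.03639∠-123.7° A.
Step 6 — Complex power: S = V·I* = 0.2356 - j6.545 VA.
Step 7 — Real power: P = Re(S) = 0.2356 W.
Step 8 — Reactive power: Q = Im(S) = -6.545 VAR.
Step 9 — Apparent power: |S| = 6.549 VA.
Step 10 — Power factor: PF = P/|S| = 0.03598 (leading).

(a) P = 0.2356 W  (b) Q = -6.545 VAR  (c) S = 6.549 VA  (d) PF = 0.03598 (leading)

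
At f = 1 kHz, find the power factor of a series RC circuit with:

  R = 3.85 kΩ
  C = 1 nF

Step 1 — Angular frequency: ω = 2π·f = 2π·1000 = 6283 rad/s.
Step 2 — Component impedances:
  R: Z = R = 3850 Ω
  C: Z = 1/(jωC) = -j/(ω·C) = 0 - j1.592e+05 Ω
Step 3 — Series combination: Z_total = R + C = 3850 - j1.592e+05 Ω = 1.592e+05∠-88.6° Ω.
Step 4 — Power factor: PF = cos(φ) = Re(Z)/|Z| = 3850/1.592e+05 = 0.02418.
Step 5 — Type: Im(Z) = -1.592e+05 ⇒ leading (phase φ = -88.6°).

PF = 0.02418 (leading, φ = -88.6°)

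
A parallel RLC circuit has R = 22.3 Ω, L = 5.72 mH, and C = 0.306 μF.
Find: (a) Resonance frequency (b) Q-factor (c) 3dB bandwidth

Step 1 — Resonance: ω₀ = 1/√(LC) = 1/√(0.00572·3.06e-07) = 2.39e+04 rad/s.
Step 2 — f₀ = ω₀/(2π) = 3804 Hz.
Step 3 — Parallel Q: Q = R/(ω₀L) = 22.3/(2.39e+04·0.00572) = 0.1631.
Step 4 — Bandwidth: Δω = ω₀/Q = 1.465e+05 rad/s; BW = Δω/(2π) = 2.332e+04 Hz.

(a) f₀ = 3804 Hz  (b) Q = 0.1631  (c) BW = 2.332e+04 Hz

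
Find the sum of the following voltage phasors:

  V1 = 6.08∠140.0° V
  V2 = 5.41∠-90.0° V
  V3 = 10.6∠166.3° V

Step 1 — Convert each phasor to rectangular form:
  V1 = 6.08·(cos(140.0°) + j·sin(140.0°)) = -4.658 + j3.908 V
  V2 = 5.41·(cos(-90.0°) + j·sin(-90.0°)) = 0 - j5.41 V
  V3 = 10.6·(cos(166.3°) + j·sin(166.3°)) = -10.3 + j2.51 V
Step 2 — Sum components: V_total = -14.96 + j1.009 V.
Step 3 — Convert to polar: |V_total| = 14.99 V, ∠V_total = 176.1°.

V_total = 14.99∠176.1° V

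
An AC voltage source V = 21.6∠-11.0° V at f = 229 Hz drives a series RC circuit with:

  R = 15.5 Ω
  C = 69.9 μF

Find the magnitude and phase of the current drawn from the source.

Step 1 — Angular frequency: ω = 2π·f = 2π·229 = 1439 rad/s.
Step 2 — Component impedances:
  R: Z = R = 15.5 Ω
  C: Z = 1/(jωC) = -j/(ω·C) = 0 - j9.943 Ω
Step 3 — Series combination: Z_total = R + C = 15.5 - j9.943 Ω = 18.41∠-32.7° Ω.
Step 4 — Source phasor: V = 21.6∠-11.0° V = 21.2 - j4.121 V.
Step 5 — Ohm's law: I = V / Z_total = (21.2 - j4.121) / (15.5 - j9.943) = 1.09 + j0.4333 A.
Step 6 — Convert to polar: |I| = 1.173 A, ∠I = 21.7°.

I = 1.173∠21.7° A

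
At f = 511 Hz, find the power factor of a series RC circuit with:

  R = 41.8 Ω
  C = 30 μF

Step 1 — Angular frequency: ω = 2π·f = 2π·511 = 3211 rad/s.
Step 2 — Component impedances:
  R: Z = R = 41.8 Ω
  C: Z = 1/(jωC) = -j/(ω·C) = 0 - j10.38 Ω
Step 3 — Series combination: Z_total = R + C = 41.8 - j10.38 Ω = 43.07∠-13.9° Ω.
Step 4 — Power factor: PF = cos(φ) = Re(Z)/|Z| = 41.8/43.07 = 0.9705.
Step 5 — Type: Im(Z) = -10.38 ⇒ leading (phase φ = -13.9°).

PF = 0.9705 (leading, φ = -13.9°)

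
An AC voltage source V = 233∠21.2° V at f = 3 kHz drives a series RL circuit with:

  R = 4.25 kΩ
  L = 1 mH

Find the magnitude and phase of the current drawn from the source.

Step 1 — Angular frequency: ω = 2π·f = 2π·3000 = 1.885e+04 rad/s.
Step 2 — Component impedances:
  R: Z = R = 4250 Ω
  L: Z = jωL = j·1.885e+04·0.001 = 0 + j18.85 Ω
Step 3 — Series combination: Z_total = R + L = 4250 + j18.85 Ω = 4250∠0.3° Ω.
Step 4 — Source phasor: V = 233∠21.2° V = 217.2 + j84.26 V.
Step 5 — Ohm's law: I = V / Z_total = (217.2 + j84.26) / (4250 + j18.85) = 0.0512 + j0.0196 A.
Step 6 — Convert to polar: |I| = 0.05482 A, ∠I = 20.9°.

I = 0.05482∠20.9° A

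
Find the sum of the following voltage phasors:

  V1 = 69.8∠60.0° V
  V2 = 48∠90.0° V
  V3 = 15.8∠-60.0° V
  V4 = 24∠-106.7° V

Step 1 — Convert each phasor to rectangular form:
  V1 = 69.8·(cos(60.0°) + j·sin(60.0°)) = 34.9 + j60.45 V
  V2 = 48·(cos(90.0°) + j·sin(90.0°)) = 0 + j48 V
  V3 = 15.8·(cos(-60.0°) + j·sin(-60.0°)) = 7.9 - j13.68 V
  V4 = 24·(cos(-106.7°) + j·sin(-106.7°)) = -6.897 - j22.99 V
Step 2 — Sum components: V_total = 35.9 + j71.78 V.
Step 3 — Convert to polar: |V_total| = 80.26 V, ∠V_total = 63.4°.

V_total = 80.26∠63.4° V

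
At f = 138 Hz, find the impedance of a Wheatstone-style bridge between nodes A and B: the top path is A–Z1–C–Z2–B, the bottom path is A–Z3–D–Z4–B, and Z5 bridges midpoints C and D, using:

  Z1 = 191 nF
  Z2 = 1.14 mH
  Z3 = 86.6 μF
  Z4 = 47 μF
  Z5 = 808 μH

Step 1 — Angular frequency: ω = 2π·f = 2π·138 = 867.1 rad/s.
Step 2 — Component impedances:
  Z1: Z = 1/(jωC) = -j/(ω·C) = 0 - j6038 Ω
  Z2: Z = jωL = j·867.1·0.00114 = 0 + j0.9885 Ω
  Z3: Z = 1/(jωC) = -j/(ω·C) = 0 - j13.32 Ω
  Z4: Z = 1/(jωC) = -j/(ω·C) = 0 - j24.54 Ω
  Z5: Z = jωL = j·867.1·0.000808 = 0 + j0.7006 Ω
Step 3 — Bridge requires nodal analysis (the Z5 bridge couples midpoints C and D, so the two paths cannot be reduced to a simple series/parallel combination). Setting node B to ground and injecting 1 A at node A, the 3-node admittance system at A, C, D solves to V_A = Z_AB = 0 - j11.48 Ω = 11.48∠-90.0° Ω.

Z = 0 - j11.48 Ω = 11.48∠-90.0° Ω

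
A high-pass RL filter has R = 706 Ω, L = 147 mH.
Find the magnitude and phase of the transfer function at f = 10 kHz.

Step 1 — Angular frequency: ω = 2π·1e+04 = 6.283e+04 rad/s.
Step 2 — Transfer function: H(jω) = jωL/(R + jωL).
Step 3 — Numerator jωL = j·9236; denominator R + jωL = 706 + j9236.
Step 4 — H = 0.9942 + j0.07599.
Step 5 — Magnitude: |H| = 0.9971 (-0.0 dB); phase: φ = 4.4°.

|H| = 0.9971 (-0.0 dB), φ = 4.4°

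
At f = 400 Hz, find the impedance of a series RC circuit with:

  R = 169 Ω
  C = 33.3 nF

Step 1 — Angular frequency: ω = 2π·f = 2π·400 = 2513 rad/s.
Step 2 — Component impedances:
  R: Z = R = 169 Ω
  C: Z = 1/(jωC) = -j/(ω·C) = 0 - j1.195e+04 Ω
Step 3 — Series combination: Z_total = R + C = 169 - j1.195e+04 Ω = 1.195e+04∠-89.2° Ω.

Z = 169 - j1.195e+04 Ω = 1.195e+04∠-89.2° Ω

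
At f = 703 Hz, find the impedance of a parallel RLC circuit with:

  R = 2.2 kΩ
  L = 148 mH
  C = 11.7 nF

Step 1 — Angular frequency: ω = 2π·f = 2π·703 = 4417 rad/s.
Step 2 — Component impedances:
  R: Z = R = 2200 Ω
  L: Z = jωL = j·4417·0.148 = 0 + j653.7 Ω
  C: Z = 1/(jωC) = -j/(ω·C) = 0 - j1.935e+04 Ω
Step 3 — Parallel combination: 1/Z_total = 1/R + 1/L + 1/C; Z_total = 190.1 + j618.1 Ω = 646.7∠72.9° Ω.

Z = 190.1 + j618.1 Ω = 646.7∠72.9° Ω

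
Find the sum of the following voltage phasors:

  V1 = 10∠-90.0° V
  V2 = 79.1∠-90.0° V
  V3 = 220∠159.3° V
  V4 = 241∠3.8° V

Step 1 — Convert each phasor to rectangular form:
  V1 = 10·(cos(-90.0°) + j·sin(-90.0°)) = 0 - j10 V
  V2 = 79.1·(cos(-90.0°) + j·sin(-90.0°)) = 0 - j79.1 V
  V3 = 220·(cos(159.3°) + j·sin(159.3°)) = -205.8 + j77.76 V
  V4 = 241·(cos(3.8°) + j·sin(3.8°)) = 240.5 + j15.97 V
Step 2 — Sum components: V_total = 34.67 + j4.636 V.
Step 3 — Convert to polar: |V_total| = 34.98 V, ∠V_total = 7.6°.

V_total = 34.98∠7.6° V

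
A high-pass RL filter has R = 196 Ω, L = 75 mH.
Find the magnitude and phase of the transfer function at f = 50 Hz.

Step 1 — Angular frequency: ω = 2π·50 = 314.2 rad/s.
Step 2 — Transfer function: H(jω) = jωL/(R + jωL).
Step 3 — Numerator jωL = j·23.56; denominator R + jωL = 196 + j23.56.
Step 4 — H = 0.01425 + j0.1185.
Step 5 — Magnitude: |H| = 0.1194 (-18.5 dB); phase: φ = 83.1°.

|H| = 0.1194 (-18.5 dB), φ = 83.1°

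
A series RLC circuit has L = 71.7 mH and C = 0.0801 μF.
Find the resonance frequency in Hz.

Step 1 — Resonance condition Im(Z)=0 gives ω₀ = 1/√(LC).
Step 2 — ω₀ = 1/√(0.0717·8.01e-08) = 1.32e+04 rad/s.
Step 3 — f₀ = ω₀/(2π) = 2100 Hz.

f₀ = 2100 Hz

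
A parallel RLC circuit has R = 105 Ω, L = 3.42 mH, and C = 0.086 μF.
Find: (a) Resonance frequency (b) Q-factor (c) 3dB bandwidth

Step 1 — Resonance: ω₀ = 1/√(LC) = 1/√(0.00342·8.6e-08) = 5.831e+04 rad/s.
Step 2 — f₀ = ω₀/(2π) = 9280 Hz.
Step 3 — Parallel Q: Q = R/(ω₀L) = 105/(5.831e+04·0.00342) = 0.5265.
Step 4 — Bandwidth: Δω = ω₀/Q = 1.107e+05 rad/s; BW = Δω/(2π) = 1.763e+04 Hz.

(a) f₀ = 9280 Hz  (b) Q = 0.5265  (c) BW = 1.763e+04 Hz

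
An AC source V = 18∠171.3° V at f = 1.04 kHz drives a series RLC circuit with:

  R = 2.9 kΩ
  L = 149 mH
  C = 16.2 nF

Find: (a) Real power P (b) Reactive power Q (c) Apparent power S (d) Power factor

Step 1 — Angular frequency: ω = 2π·f = 2π·1040 = 6535 rad/s.
Step 2 — Component impedances:
  R: Z = R = 2900 Ω
  L: Z = jωL = j·6535·0.149 = 0 + j973.6 Ω
  C: Z = 1/(jωC) = -j/(ω·C) = 0 - j9447 Ω
Step 3 — Series combination: Z_total = R + L + C = 2900 - j8473 Ω = 8955∠-71.1° Ω.
Step 4 — Source phasor: V = 18∠171.3° V = -17.79 + j2.723 V.
Step 5 — Current: I = V / Z = -0.000931 - j0.001781 A = 0.00201∠-117.6° A.
Step 6 — Complex power: S = V·I* = 0.01172 - j0.03423 VA.
Step 7 — Real power: P = Re(S) = 0.01172 W.
Step 8 — Reactive power: Q = Im(S) = -0.03423 VAR.
Step 9 — Apparent power: |S| = 0.03618 VA.
Step 10 — Power factor: PF = P/|S| = 0.3238 (leading).

(a) P = 0.01172 W  (b) Q = -0.03423 VAR  (c) S = 0.03618 VA  (d) PF = 0.3238 (leading)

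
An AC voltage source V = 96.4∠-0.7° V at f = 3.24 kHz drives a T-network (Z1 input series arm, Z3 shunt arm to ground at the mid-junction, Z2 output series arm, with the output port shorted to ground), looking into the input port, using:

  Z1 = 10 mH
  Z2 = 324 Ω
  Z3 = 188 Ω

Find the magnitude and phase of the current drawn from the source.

Step 1 — Angular frequency: ω = 2π·f = 2π·3240 = 2.036e+04 rad/s.
Step 2 — Component impedances:
  Z1: Z = jωL = j·2.036e+04·0.01 = 0 + j203.6 Ω
  Z2: Z = R = 324 Ω
  Z3: Z = R = 188 Ω
Step 3 — With the output port shorted to ground, the output series arm Z2 runs from the junction to ground; the shunt arm Z3 also runs from the junction to ground. They appear in parallel: Z3 || Z2 = 119 Ω.
Step 4 — Series with input arm Z1: Z_in = Z1 + (Z3 || Z2) = 119 + j203.6 Ω = 235.8∠59.7° Ω.
Step 5 — Source phasor: V = 96.4∠-0.7° V = 96.39 - j1.178 V.
Step 6 — Ohm's law: I = V / Z_total = (96.39 - j1.178) / (119 + j203.6) = 0.202 - j0.3555 A.
Step 7 — Convert to polar: |I| = 0.4088 A, ∠I = -60.4°.

I = 0.4088∠-60.4° A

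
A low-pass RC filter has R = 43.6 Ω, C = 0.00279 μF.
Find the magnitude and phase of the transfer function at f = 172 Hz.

Step 1 — Angular frequency: ω = 2π·172 = 1081 rad/s.
Step 2 — Transfer function: H(jω) = 1/(1 + jωRC).
Step 3 — Denominator: 1 + jωRC = 1 + j·1081·43.6·2.79e-09 = 1 + j0.0001315.
Step 4 — H = 1 - j0.0001315.
Step 5 — Magnitude: |H| = 1 (-0.0 dB); phase: φ = -0.0°.

|H| = 1 (-0.0 dB), φ = -0.0°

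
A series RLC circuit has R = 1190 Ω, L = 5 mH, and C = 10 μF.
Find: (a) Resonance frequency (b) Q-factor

Step 1 — Resonance condition Im(Z)=0 gives ω₀ = 1/√(LC).
Step 2 — ω₀ = 1/√(0.005·1e-05) = 4472 rad/s.
Step 3 — f₀ = ω₀/(2π) = 711.8 Hz.
Step 4 — Series Q: Q = ω₀L/R = 4472·0.005/1190 = 0.01879.

(a) f₀ = 711.8 Hz  (b) Q = 0.01879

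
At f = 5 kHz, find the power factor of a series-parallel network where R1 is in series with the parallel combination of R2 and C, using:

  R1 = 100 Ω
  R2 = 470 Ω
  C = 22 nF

Step 1 — Angular frequency: ω = 2π·f = 2π·5000 = 3.142e+04 rad/s.
Step 2 — Component impedances:
  R1: Z = R = 100 Ω
  R2: Z = R = 470 Ω
  C: Z = 1/(jωC) = -j/(ω·C) = 0 - j1447 Ω
Step 3 — Parallel branch: R2 || C = 1/(1/R2 + 1/C) = 425.1 - j138.1 Ω.
Step 4 — Series with R1: Z_total = R1 + (R2 || C) = 525.1 - j138.1 Ω = 543∠-14.7° Ω.
Step 5 — Power factor: PF = cos(φ) = Re(Z)/|Z| = 525.14/542.99 = 0.9671.
Step 6 — Type: Im(Z) = -138.1 ⇒ leading (phase φ = -14.7°).

PF = 0.9671 (leading, φ = -14.7°)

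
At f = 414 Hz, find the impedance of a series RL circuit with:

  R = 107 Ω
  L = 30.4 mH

Step 1 — Angular frequency: ω = 2π·f = 2π·414 = 2601 rad/s.
Step 2 — Component impedances:
  R: Z = R = 107 Ω
  L: Z = jωL = j·2601·0.0304 = 0 + j79.08 Ω
Step 3 — Series combination: Z_total = R + L = 107 + j79.08 Ω = 133∠36.5° Ω.

Z = 107 + j79.08 Ω = 133∠36.5° Ω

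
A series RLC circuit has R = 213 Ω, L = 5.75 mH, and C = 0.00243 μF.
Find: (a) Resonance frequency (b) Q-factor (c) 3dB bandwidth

Step 1 — Resonance condition Im(Z)=0 gives ω₀ = 1/√(LC).
Step 2 — ω₀ = 1/√(0.00575·2.43e-09) = 2.675e+05 rad/s.
Step 3 — f₀ = ω₀/(2π) = 4.258e+04 Hz.
Step 4 — Series Q: Q = ω₀L/R = 2.675e+05·0.00575/213 = 7.222.
Step 5 — 3dB bandwidth: Δω = ω₀/Q = 3.704e+04 rad/s; BW = Δω/(2π) = 5896 Hz.

(a) f₀ = 4.258e+04 Hz  (b) Q = 7.222  (c) BW = 5896 Hz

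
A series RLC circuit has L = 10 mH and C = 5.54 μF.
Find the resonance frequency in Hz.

Step 1 — Resonance condition Im(Z)=0 gives ω₀ = 1/√(LC).
Step 2 — ω₀ = 1/√(0.01·5.54e-06) = 4249 rad/s.
Step 3 — f₀ = ω₀/(2π) = 676.2 Hz.

f₀ = 676.2 Hz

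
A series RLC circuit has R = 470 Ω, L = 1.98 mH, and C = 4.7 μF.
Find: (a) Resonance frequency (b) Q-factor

Step 1 — Resonance condition Im(Z)=0 gives ω₀ = 1/√(LC).
Step 2 — ω₀ = 1/√(0.00198·4.7e-06) = 1.037e+04 rad/s.
Step 3 — f₀ = ω₀/(2π) = 1650 Hz.
Step 4 — Series Q: Q = ω₀L/R = 1.037e+04·0.00198/470 = 0.04367.

(a) f₀ = 1650 Hz  (b) Q = 0.04367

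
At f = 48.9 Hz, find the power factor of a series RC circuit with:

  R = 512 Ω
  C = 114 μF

Step 1 — Angular frequency: ω = 2π·f = 2π·48.9 = 307.2 rad/s.
Step 2 — Component impedances:
  R: Z = R = 512 Ω
  C: Z = 1/(jωC) = -j/(ω·C) = 0 - j28.55 Ω
Step 3 — Series combination: Z_total = R + C = 512 - j28.55 Ω = 512.8∠-3.2° Ω.
Step 4 — Power factor: PF = cos(φ) = Re(Z)/|Z| = 512/512.8 = 0.9984.
Step 5 — Type: Im(Z) = -28.55 ⇒ leading (phase φ = -3.2°).

PF = 0.9984 (leading, φ = -3.2°)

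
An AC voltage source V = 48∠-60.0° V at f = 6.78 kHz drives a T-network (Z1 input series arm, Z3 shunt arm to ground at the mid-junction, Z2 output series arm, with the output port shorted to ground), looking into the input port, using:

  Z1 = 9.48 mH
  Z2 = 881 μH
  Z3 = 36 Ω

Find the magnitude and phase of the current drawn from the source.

Step 1 — Angular frequency: ω = 2π·f = 2π·6780 = 4.26e+04 rad/s.
Step 2 — Component impedances:
  Z1: Z = jωL = j·4.26e+04·0.00948 = 0 + j403.8 Ω
  Z2: Z = jωL = j·4.26e+04·0.000881 = 0 + j37.53 Ω
  Z3: Z = R = 36 Ω
Step 3 — With the output port shorted to ground, the output series arm Z2 runs from the junction to ground; the shunt arm Z3 also runs from the junction to ground. They appear in parallel: Z3 || Z2 = 18.75 + j17.98 Ω.
Step 4 — Series with input arm Z1: Z_in = Z1 + (Z3 || Z2) = 18.75 + j421.8 Ω = 422.2∠87.5° Ω.
Step 5 — Source phasor: V = 48∠-60.0° V = 24 - j41.57 V.
Step 6 — Ohm's law: I = V / Z_total = (24 - j41.57) / (18.75 + j421.8) = -0.09583 - j0.06115 A.
Step 7 — Convert to polar: |I| = 0.1137 A, ∠I = -147.5°.

I = 0.1137∠-147.5° A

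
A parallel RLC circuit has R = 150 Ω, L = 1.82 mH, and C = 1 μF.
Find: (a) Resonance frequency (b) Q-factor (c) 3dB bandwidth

Step 1 — Resonance: ω₀ = 1/√(LC) = 1/√(0.00182·1e-06) = 2.344e+04 rad/s.
Step 2 — f₀ = ω₀/(2π) = 3731 Hz.
Step 3 — Parallel Q: Q = R/(ω₀L) = 150/(2.344e+04·0.00182) = 3.516.
Step 4 — Bandwidth: Δω = ω₀/Q = 6667 rad/s; BW = Δω/(2π) = 1061 Hz.

(a) f₀ = 3731 Hz  (b) Q = 3.516  (c) BW = 1061 Hz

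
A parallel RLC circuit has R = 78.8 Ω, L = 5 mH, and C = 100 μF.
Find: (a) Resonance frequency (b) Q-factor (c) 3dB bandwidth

Step 1 — Resonance: ω₀ = 1/√(LC) = 1/√(0.005·0.0001) = 1414 rad/s.
Step 2 — f₀ = ω₀/(2π) = 225.1 Hz.
Step 3 — Parallel Q: Q = R/(ω₀L) = 78.8/(1414·0.005) = 11.14.
Step 4 — Bandwidth: Δω = ω₀/Q = 126.9 rad/s; BW = Δω/(2π) = 20.2 Hz.

(a) f₀ = 225.1 Hz  (b) Q = 11.14  (c) BW = 20.2 Hz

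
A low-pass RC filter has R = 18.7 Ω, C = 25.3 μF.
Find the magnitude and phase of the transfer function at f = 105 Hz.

Step 1 — Angular frequency: ω = 2π·105 = 659.7 rad/s.
Step 2 — Transfer function: H(jω) = 1/(1 + jωRC).
Step 3 — Denominator: 1 + jωRC = 1 + j·659.7·18.7·2.53e-05 = 1 + j0.3121.
Step 4 — H = 0.9112 - j0.2844.
Step 5 — Magnitude: |H| = 0.9546 (-0.4 dB); phase: φ = -17.3°.

|H| = 0.9546 (-0.4 dB), φ = -17.3°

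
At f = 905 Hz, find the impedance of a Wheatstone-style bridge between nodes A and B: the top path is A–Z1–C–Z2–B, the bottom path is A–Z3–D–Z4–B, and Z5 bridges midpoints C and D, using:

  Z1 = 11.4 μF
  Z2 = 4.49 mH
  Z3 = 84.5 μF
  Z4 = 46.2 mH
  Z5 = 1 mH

Step 1 — Angular frequency: ω = 2π·f = 2π·905 = 5686 rad/s.
Step 2 — Component impedances:
  Z1: Z = 1/(jωC) = -j/(ω·C) = 0 - j15.43 Ω
  Z2: Z = jωL = j·5686·0.00449 = 0 + j25.53 Ω
  Z3: Z = 1/(jωC) = -j/(ω·C) = 0 - j2.081 Ω
  Z4: Z = jωL = j·5686·0.0462 = 0 + j262.7 Ω
  Z5: Z = jωL = j·5686·0.001 = 0 + j5.686 Ω
Step 3 — Bridge requires nodal analysis (the Z5 bridge couples midpoints C and D, so the two paths cannot be reduced to a simple series/parallel combination). Setting node B to ground and injecting 1 A at node A, the 3-node admittance system at A, C, D solves to V_A = Z_AB = 0 + j26.58 Ω = 26.58∠90.0° Ω.

Z = 0 + j26.58 Ω = 26.58∠90.0° Ω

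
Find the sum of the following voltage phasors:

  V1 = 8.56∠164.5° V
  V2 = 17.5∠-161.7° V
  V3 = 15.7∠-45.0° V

Step 1 — Convert each phasor to rectangular form:
  V1 = 8.56·(cos(164.5°) + j·sin(164.5°)) = -8.249 + j2.288 V
  V2 = 17.5·(cos(-161.7°) + j·sin(-161.7°)) = -16.61 - j5.495 V
  V3 = 15.7·(cos(-45.0°) + j·sin(-45.0°)) = 11.1 - j11.1 V
Step 2 — Sum components: V_total = -13.76 - j14.31 V.
Step 3 — Convert to polar: |V_total| = 19.85 V, ∠V_total = -133.9°.

V_total = 19.85∠-133.9° V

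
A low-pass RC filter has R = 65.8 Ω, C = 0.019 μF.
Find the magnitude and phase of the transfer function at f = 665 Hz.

Step 1 — Angular frequency: ω = 2π·665 = 4178 rad/s.
Step 2 — Transfer function: H(jω) = 1/(1 + jωRC).
Step 3 — Denominator: 1 + jωRC = 1 + j·4178·65.8·1.9e-08 = 1 + j0.005224.
Step 4 — H = 1 - j0.005224.
Step 5 — Magnitude: |H| = 1 (-0.0 dB); phase: φ = -0.3°.

|H| = 1 (-0.0 dB), φ = -0.3°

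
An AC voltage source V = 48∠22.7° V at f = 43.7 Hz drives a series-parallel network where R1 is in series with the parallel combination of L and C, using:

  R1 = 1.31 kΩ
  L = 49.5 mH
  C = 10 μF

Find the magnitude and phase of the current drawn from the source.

Step 1 — Angular frequency: ω = 2π·f = 2π·43.7 = 274.6 rad/s.
Step 2 — Component impedances:
  R1: Z = R = 1310 Ω
  L: Z = jωL = j·274.6·0.0495 = 0 + j13.59 Ω
  C: Z = 1/(jωC) = -j/(ω·C) = 0 - j364.2 Ω
Step 3 — Parallel branch: L || C = 1/(1/L + 1/C) = 0 + j14.12 Ω.
Step 4 — Series with R1: Z_total = R1 + (L || C) = 1310 + j14.12 Ω = 1310∠0.6° Ω.
Step 5 — Source phasor: V = 48∠22.7° V = 44.28 + j18.52 V.
Step 6 — Ohm's law: I = V / Z_total = (44.28 + j18.52) / (1310 + j14.12) = 0.03395 + j0.01377 A.
Step 7 — Convert to polar: |I| = 0.03664 A, ∠I = 22.1°.

I = 0.03664∠22.1° A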